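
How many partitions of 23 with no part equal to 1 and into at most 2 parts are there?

Enumerating:
23
21, 2
20, 3
19, 4
18, 5
17, 6
16, 7
15, 8
14, 9
13, 10
12, 11

11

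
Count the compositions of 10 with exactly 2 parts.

9

Equivalently, choose which 1 of the 9 gaps become plus signs: C(9,1) = 9.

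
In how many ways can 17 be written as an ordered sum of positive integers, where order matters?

65536

Each of the 16 gaps between 17 units is either a break or not: 2^16 = 65536.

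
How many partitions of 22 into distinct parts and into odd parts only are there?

Enumerating:
21 + 1
19 + 3
17 + 5
15 + 7
13 + 9
13 + 5 + 3 + 1
11 + 7 + 3 + 1
9 + 7 + 5 + 1

8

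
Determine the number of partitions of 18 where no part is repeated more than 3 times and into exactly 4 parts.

A partial list (first 12 by largest part):
15+1+1+1
14+2+1+1
13+3+1+1
13+2+2+1
12+4+1+1
12+3+2+1
12+2+2+2
11+5+1+1
11+4+2+1
11+3+3+1
11+3+2+2
10+6+1+1
…and 35 more, for 47 total.

47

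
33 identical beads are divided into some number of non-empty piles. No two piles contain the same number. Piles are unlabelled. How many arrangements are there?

448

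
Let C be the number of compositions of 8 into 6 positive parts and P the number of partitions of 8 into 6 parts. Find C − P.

Ordered (compositions into 6 parts): C(7,5) = 21.
Partitions of 8 into exactly 6 parts: 2.
Difference: 21 − 2 = 19.

19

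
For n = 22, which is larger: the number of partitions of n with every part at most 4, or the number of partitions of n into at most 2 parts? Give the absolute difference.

124

Partitions of 22 with every part at most 4: 136.
Partitions of 22 into at most 2 parts: 12.
|136 − 12| = 124.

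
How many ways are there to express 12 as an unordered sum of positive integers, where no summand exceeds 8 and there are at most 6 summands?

51

There are too many to list fully; the first 12 (by largest part) are:
8, 4
8, 3, 1
8, 2, 2
8, 2, 1, 1
8, 1, 1, 1, 1
7, 5
7, 4, 1
7, 3, 2
7, 3, 1, 1
7, 2, 2, 1
7, 2, 1, 1, 1
7, 1, 1, 1, 1, 1
…and 39 more, for 51 total.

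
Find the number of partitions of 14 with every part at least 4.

The partitions of 14 that satisfy the conditions:
14
4 + 10
5 + 9
6 + 8
7 + 7
4 + 4 + 6
4 + 5 + 5

7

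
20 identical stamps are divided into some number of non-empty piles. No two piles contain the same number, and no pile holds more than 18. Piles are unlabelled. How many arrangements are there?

62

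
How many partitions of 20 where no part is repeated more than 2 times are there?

202

Direct enumeration gives 202 partitions.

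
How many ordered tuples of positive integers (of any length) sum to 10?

512

Each of the 9 gaps between 10 units is either a break or not: 2^9 = 512.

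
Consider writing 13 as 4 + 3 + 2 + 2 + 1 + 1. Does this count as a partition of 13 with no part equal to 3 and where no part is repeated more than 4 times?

The parts sum to 13, and the condition 'no summand equals 3' is violated.

No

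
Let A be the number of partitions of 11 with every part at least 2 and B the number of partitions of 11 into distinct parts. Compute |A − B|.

Partitions of 11 with every part at least 2: 14.
Partitions of 11 into distinct parts: 12.
|14 − 12| = 2.

2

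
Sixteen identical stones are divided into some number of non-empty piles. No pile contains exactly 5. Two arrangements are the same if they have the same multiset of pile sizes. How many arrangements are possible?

175

There are 175 such partitions.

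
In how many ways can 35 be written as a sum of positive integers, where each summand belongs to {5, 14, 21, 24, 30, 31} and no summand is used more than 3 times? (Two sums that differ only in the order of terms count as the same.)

2

Listing the qualifying partitions of 35:
5+30
14+21
That's 2 in total.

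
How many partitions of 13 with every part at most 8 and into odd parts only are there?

14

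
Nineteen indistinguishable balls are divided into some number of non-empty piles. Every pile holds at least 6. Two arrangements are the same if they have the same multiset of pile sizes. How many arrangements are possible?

6

The partitions of 19 that satisfy the conditions:
19
13 + 6
12 + 7
11 + 8
10 + 9
7 + 6 + 6
That's 6 in total.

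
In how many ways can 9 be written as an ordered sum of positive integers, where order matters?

Each of the 8 gaps between 9 units is either a break or not: 2^8 = 256.

256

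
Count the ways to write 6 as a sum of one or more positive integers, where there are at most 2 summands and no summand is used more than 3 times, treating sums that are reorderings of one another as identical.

4

Enumerating:
6
5,1
4,2
3,3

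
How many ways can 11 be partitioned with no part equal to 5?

45

There are too many to list fully; the first 12 (by largest part) are:
11
10 + 1
9 + 2
9 + 1 + 1
8 + 3
8 + 2 + 1
8 + 1 + 1 + 1
7 + 4
7 + 3 + 1
7 + 2 + 2
7 + 2 + 1 + 1
7 + 1 + 1 + 1 + 1
…and 33 more, for 45 total.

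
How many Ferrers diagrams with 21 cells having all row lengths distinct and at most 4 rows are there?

65

A partial list (first 12 by largest part):
21
1,20
2,19
3,18
1,2,18
4,17
1,3,17
5,16
1,4,16
2,3,16
6,15
1,5,15
…and 53 more, for 65 total.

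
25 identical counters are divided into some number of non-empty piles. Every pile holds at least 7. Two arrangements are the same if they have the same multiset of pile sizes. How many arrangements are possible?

11

They are:
25
18+7
17+8
16+9
15+10
14+11
13+12
11+7+7
10+8+7
9+9+7
9+8+8
That's 11 in total.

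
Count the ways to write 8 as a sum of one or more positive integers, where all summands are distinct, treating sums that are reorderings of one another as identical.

The partitions of 8 that satisfy the conditions:
8
7,1
6,2
5,3
5,2,1
4,3,1

6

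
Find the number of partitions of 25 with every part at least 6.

They are:
25
6, 19
7, 18
8, 17
9, 16
10, 15
11, 14
12, 13
6, 6, 13
6, 7, 12
6, 8, 11
7, 7, 11
6, 9, 10
7, 8, 10
7, 9, 9
8, 8, 9
6, 6, 6, 7

17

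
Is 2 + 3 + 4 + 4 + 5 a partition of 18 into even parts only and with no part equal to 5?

No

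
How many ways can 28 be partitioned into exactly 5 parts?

291

Direct enumeration gives 291 partitions.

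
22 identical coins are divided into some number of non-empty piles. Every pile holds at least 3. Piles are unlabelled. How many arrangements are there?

73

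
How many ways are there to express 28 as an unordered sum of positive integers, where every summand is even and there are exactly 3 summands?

16

Listing the qualifying partitions of 28:
24+2+2
22+4+2
20+6+2
20+4+4
18+8+2
18+6+4
16+10+2
16+8+4
16+6+6
14+12+2
14+10+4
14+8+6
12+12+4
12+10+6
12+8+8
10+10+8
That's 16 in total.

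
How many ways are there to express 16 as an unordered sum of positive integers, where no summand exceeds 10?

Direct enumeration gives 212 partitions.

212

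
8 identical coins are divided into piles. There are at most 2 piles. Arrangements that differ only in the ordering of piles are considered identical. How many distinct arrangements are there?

5

They are:
8
7 + 1
6 + 2
5 + 3
4 + 4
Counting gives 5.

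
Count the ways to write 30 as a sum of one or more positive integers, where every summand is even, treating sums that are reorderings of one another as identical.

176

Systematic enumeration (by largest part, then next-largest, …) yields 176.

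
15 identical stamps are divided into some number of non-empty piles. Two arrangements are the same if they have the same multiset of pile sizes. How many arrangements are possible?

176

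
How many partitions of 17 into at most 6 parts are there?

Enumerating by decreasing first part gives 163 partitions in all.

163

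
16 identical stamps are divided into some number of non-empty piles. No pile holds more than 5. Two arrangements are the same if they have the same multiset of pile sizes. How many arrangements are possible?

101

Counting exhaustively, 101 partitions satisfy the conditions.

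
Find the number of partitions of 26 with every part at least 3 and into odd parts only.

Enumerating:
23+3
21+5
19+7
17+9
17+3+3+3
15+11
15+5+3+3
13+13
13+7+3+3
13+5+5+3
11+9+3+3
11+7+5+3
11+5+5+5
11+3+3+3+3+3
9+9+5+3
9+7+7+3
9+7+5+5
9+5+3+3+3+3
7+7+7+5
7+7+3+3+3+3
7+5+5+3+3+3
5+5+5+5+3+3
5+3+3+3+3+3+3+3

23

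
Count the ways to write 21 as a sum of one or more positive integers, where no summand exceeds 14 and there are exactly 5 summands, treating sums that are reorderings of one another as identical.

There are 97 such partitions.

97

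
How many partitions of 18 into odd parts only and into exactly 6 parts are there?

Listing the qualifying partitions of 18:
13 + 1 + 1 + 1 + 1 + 1
11 + 3 + 1 + 1 + 1 + 1
9 + 5 + 1 + 1 + 1 + 1
9 + 3 + 3 + 1 + 1 + 1
7 + 7 + 1 + 1 + 1 + 1
7 + 5 + 3 + 1 + 1 + 1
7 + 3 + 3 + 3 + 1 + 1
5 + 5 + 5 + 1 + 1 + 1
5 + 5 + 3 + 3 + 1 + 1
5 + 3 + 3 + 3 + 3 + 1
3 + 3 + 3 + 3 + 3 + 3

11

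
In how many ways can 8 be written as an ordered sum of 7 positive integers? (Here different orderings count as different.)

A composition of 8 into 7 positive parts is chosen by placing 6 dividers among the 7 gaps between 8 units: C(7,6) = 7.

7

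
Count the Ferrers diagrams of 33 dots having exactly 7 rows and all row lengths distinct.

The partitions of 33 that satisfy the conditions:
12+6+5+4+3+2+1
11+7+5+4+3+2+1
10+8+5+4+3+2+1
10+7+6+4+3+2+1
9+8+6+4+3+2+1
9+7+6+5+3+2+1
8+7+6+5+4+2+1
That's 7 in total.

7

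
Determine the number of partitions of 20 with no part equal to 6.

492

A full systematic count gives 492.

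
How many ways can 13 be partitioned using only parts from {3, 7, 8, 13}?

2

Enumerating:
13
7 + 3 + 3
Counting gives 2.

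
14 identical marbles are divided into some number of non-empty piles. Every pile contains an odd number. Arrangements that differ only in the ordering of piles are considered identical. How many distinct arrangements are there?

Enumerating:
13+1
11+3
11+1+1+1
9+5
9+3+1+1
9+1+1+1+1+1
7+7
7+5+1+1
7+3+3+1
7+3+1+1+1+1
7+1+1+1+1+1+1+1
5+5+3+1
5+5+1+1+1+1
5+3+3+3
5+3+3+1+1+1
5+3+1+1+1+1+1+1
5+1+1+1+1+1+1+1+1+1
3+3+3+3+1+1
3+3+3+1+1+1+1+1
3+3+1+1+1+1+1+1+1+1
3+1+1+1+1+1+1+1+1+1+1+1
1+1+1+1+1+1+1+1+1+1+1+1+1+1
That's 22 in total.

22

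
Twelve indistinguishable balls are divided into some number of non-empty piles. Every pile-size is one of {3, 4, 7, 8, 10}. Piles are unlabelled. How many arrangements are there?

3

Listing the qualifying partitions of 12:
8,4
4,4,4
3,3,3,3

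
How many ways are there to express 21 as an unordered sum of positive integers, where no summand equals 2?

Enumerating by decreasing first part gives 302 partitions in all.

302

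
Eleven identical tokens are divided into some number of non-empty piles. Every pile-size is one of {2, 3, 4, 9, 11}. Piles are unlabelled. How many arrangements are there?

The partitions of 11 that satisfy the conditions:
11
9, 2
4, 4, 3
4, 3, 2, 2
3, 3, 3, 2
3, 2, 2, 2, 2

6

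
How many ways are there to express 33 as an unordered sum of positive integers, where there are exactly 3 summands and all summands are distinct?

75

Counting exhaustively, 75 partitions satisfy the conditions.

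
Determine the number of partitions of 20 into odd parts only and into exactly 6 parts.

14

The partitions of 20 that satisfy the conditions:
15 + 1 + 1 + 1 + 1 + 1
13 + 3 + 1 + 1 + 1 + 1
11 + 5 + 1 + 1 + 1 + 1
11 + 3 + 3 + 1 + 1 + 1
9 + 7 + 1 + 1 + 1 + 1
9 + 5 + 3 + 1 + 1 + 1
9 + 3 + 3 + 3 + 1 + 1
7 + 7 + 3 + 1 + 1 + 1
7 + 5 + 5 + 1 + 1 + 1
7 + 5 + 3 + 3 + 1 + 1
7 + 3 + 3 + 3 + 3 + 1
5 + 5 + 5 + 3 + 1 + 1
5 + 5 + 3 + 3 + 3 + 1
5 + 3 + 3 + 3 + 3 + 3
That's 14 in total.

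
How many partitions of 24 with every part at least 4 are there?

50

There are too many to list fully; the first 12 (by largest part) are:
24
20,4
19,5
18,6
17,7
16,8
16,4,4
15,9
15,5,4
14,10
14,6,4
14,5,5
…and 38 more, for 50 total.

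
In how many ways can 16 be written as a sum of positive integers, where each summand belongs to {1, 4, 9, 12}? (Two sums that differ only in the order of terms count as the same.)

They are:
12 + 4
12 + 1 + 1 + 1 + 1
9 + 4 + 1 + 1 + 1
9 + 1 + 1 + 1 + 1 + 1 + 1 + 1
4 + 4 + 4 + 4
4 + 4 + 4 + 1 + 1 + 1 + 1
4 + 4 + 1 + 1 + 1 + 1 + 1 + 1 + 1 + 1
4 + 1 + 1 + 1 + 1 + 1 + 1 + 1 + 1 + 1 + 1 + 1 + 1
1 + 1 + 1 + 1 + 1 + 1 + 1 + 1 + 1 + 1 + 1 + 1 + 1 + 1 + 1 + 1

9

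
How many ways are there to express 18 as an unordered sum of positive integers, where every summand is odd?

A partial list (first 12 by largest part):
17 + 1
15 + 3
15 + 1 + 1 + 1
13 + 5
13 + 3 + 1 + 1
13 + 1 + 1 + 1 + 1 + 1
11 + 7
11 + 5 + 1 + 1
11 + 3 + 3 + 1
11 + 3 + 1 + 1 + 1 + 1
11 + 1 + 1 + 1 + 1 + 1 + 1 + 1
9 + 9
…and 34 more, for 46 total.

46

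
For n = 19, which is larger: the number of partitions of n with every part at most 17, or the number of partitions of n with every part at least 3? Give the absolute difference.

Partitions of 19 with every part at most 17: 488.
Partitions of 19 with every part at least 3: 39.
|488 − 39| = 449.

449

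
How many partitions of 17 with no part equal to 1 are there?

A partial list (first 12 by largest part):
17
15+2
14+3
13+4
13+2+2
12+5
12+3+2
11+6
11+4+2
11+3+3
11+2+2+2
10+7
…and 54 more, for 66 total.

66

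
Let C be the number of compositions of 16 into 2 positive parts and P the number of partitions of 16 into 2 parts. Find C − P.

7

Compositions: C(15,1) = 15.
Unordered (partitions into 2 parts): 8.
Difference: 15 − 8 = 7.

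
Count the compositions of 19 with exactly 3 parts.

Place 2 bars in the 18 internal gaps of a row of 19 dots: C(18,2) = 153.

153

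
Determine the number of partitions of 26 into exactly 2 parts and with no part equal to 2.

The partitions of 26 that satisfy the conditions:
1, 25
3, 23
4, 22
5, 21
6, 20
7, 19
8, 18
9, 17
10, 16
11, 15
12, 14
13, 13
That's 12 in total.

12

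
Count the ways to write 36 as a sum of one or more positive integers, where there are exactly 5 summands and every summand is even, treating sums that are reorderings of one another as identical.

57

There are too many to list fully; the first 12 (by largest part) are:
2, 2, 2, 2, 28
2, 2, 2, 4, 26
2, 2, 2, 6, 24
2, 2, 4, 4, 24
2, 2, 2, 8, 22
2, 2, 4, 6, 22
2, 4, 4, 4, 22
2, 2, 2, 10, 20
2, 2, 4, 8, 20
2, 2, 6, 6, 20
2, 4, 4, 6, 20
4, 4, 4, 4, 20
…and 45 more, for 57 total.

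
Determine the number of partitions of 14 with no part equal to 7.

Systematic enumeration (by largest part, then next-largest, …) yields 120.

120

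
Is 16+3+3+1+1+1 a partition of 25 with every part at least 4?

The parts sum to 25, and the condition 'every summand is at least 4' is violated.

No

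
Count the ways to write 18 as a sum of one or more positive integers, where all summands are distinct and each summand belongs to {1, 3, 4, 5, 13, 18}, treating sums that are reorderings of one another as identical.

3

Enumerating:
18
13,5
13,4,1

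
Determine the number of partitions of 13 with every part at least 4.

5

They are:
13
9 + 4
8 + 5
7 + 6
5 + 4 + 4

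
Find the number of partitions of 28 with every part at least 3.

A full systematic count gives 230.

230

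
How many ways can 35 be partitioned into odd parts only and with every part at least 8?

Enumerating:
35
17, 9, 9
15, 11, 9
13, 13, 9
13, 11, 11
That's 5 in total.

5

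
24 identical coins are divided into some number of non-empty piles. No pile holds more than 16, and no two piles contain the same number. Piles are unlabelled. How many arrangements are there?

Systematic enumeration (by largest part, then next-largest, …) yields 103.

103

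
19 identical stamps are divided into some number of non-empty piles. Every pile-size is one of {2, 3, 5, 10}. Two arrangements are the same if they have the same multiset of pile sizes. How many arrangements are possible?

They are:
10 + 5 + 2 + 2
10 + 3 + 3 + 3
10 + 3 + 2 + 2 + 2
5 + 5 + 5 + 2 + 2
5 + 5 + 3 + 3 + 3
5 + 5 + 3 + 2 + 2 + 2
5 + 3 + 3 + 3 + 3 + 2
5 + 3 + 3 + 2 + 2 + 2 + 2
5 + 2 + 2 + 2 + 2 + 2 + 2 + 2
3 + 3 + 3 + 3 + 3 + 2 + 2
3 + 3 + 3 + 2 + 2 + 2 + 2 + 2
3 + 2 + 2 + 2 + 2 + 2 + 2 + 2 + 2
Counting gives 12.

12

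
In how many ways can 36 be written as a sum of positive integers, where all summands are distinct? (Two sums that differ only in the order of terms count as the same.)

668

Enumerating by decreasing first part gives 668 partitions in all.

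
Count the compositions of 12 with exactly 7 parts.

462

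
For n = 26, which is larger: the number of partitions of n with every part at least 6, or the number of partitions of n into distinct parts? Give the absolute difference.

144

Partitions of 26 with every part at least 6: 21.
Partitions of 26 into distinct parts: 165.
|21 − 165| = 144.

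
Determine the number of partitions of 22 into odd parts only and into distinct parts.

Listing the qualifying partitions of 22:
21,1
19,3
17,5
15,7
13,9
13,5,3,1
11,7,3,1
9,7,5,1

8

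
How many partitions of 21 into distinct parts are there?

76

There are 76 such partitions.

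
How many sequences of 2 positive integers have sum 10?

Equivalently, choose which 1 of the 9 gaps become plus signs: C(9,1) = 9.

9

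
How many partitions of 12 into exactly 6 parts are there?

11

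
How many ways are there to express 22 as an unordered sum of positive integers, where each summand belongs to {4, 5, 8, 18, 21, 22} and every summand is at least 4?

4

The partitions of 22 that satisfy the conditions:
22
18+4
8+5+5+4
5+5+4+4+4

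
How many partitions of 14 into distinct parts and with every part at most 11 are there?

The partitions of 14 that satisfy the conditions:
3+11
1+2+11
4+10
1+3+10
5+9
1+4+9
2+3+9
6+8
1+5+8
2+4+8
1+2+3+8
1+6+7
2+5+7
3+4+7
1+2+4+7
3+5+6
1+2+5+6
1+3+4+6
2+3+4+5

19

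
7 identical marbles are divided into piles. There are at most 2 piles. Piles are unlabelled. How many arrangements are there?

4

Enumerating:
7
6+1
5+2
4+3
Counting gives 4.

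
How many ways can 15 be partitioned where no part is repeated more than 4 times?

127

There are 127 such partitions.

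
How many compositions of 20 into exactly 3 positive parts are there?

171

Equivalently, choose which 2 of the 19 gaps become plus signs: C(19,2) = 171.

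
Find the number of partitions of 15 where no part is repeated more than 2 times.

70

A partial list (first 12 by largest part):
15
14,1
13,2
13,1,1
12,3
12,2,1
11,4
11,3,1
11,2,2
11,2,1,1
10,5
10,4,1
…and 58 more, for 70 total.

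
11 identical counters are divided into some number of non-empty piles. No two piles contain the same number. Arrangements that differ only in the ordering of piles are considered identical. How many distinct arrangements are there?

12

They are:
11
10,1
9,2
8,3
8,2,1
7,4
7,3,1
6,5
6,4,1
6,3,2
5,4,2
5,3,2,1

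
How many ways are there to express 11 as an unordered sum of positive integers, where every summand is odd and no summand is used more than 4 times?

8

The partitions of 11 that satisfy the conditions:
11
9 + 1 + 1
7 + 3 + 1
7 + 1 + 1 + 1 + 1
5 + 5 + 1
5 + 3 + 3
5 + 3 + 1 + 1 + 1
3 + 3 + 3 + 1 + 1
Counting gives 8.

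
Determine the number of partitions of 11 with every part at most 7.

49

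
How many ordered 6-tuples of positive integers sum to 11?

252

By stars and bars with positive parts, the count is C(10,5) = 252.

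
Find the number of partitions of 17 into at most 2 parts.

9

Enumerating:
17
16+1
15+2
14+3
13+4
12+5
11+6
10+7
9+8
Counting gives 9.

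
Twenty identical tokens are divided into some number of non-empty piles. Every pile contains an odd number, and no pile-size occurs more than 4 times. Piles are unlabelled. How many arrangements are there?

35

A partial list (first 12 by largest part):
19,1
17,3
17,1,1,1
15,5
15,3,1,1
13,7
13,5,1,1
13,3,3,1
13,3,1,1,1,1
11,9
11,7,1,1
11,5,3,1
…and 23 more, for 35 total.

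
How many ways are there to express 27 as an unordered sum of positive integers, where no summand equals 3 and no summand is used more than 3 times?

615

Direct enumeration gives 615 partitions.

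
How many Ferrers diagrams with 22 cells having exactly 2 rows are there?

11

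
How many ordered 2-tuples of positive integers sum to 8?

7

Equivalently, choose which 1 of the 7 gaps become plus signs: C(7,1) = 7.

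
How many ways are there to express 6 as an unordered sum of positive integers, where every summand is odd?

4

Listing the qualifying partitions of 6:
5,1
3,3
3,1,1,1
1,1,1,1,1,1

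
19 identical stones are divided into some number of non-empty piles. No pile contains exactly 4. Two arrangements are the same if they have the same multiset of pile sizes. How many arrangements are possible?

314

Counting exhaustively, 314 partitions satisfy the conditions.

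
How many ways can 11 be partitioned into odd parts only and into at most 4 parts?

The partitions of 11 that satisfy the conditions:
11
9 + 1 + 1
7 + 3 + 1
5 + 5 + 1
5 + 3 + 3
That's 5 in total.

5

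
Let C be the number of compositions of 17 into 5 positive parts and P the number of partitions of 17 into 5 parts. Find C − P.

Ordered (compositions into 5 parts): C(16,4) = 1820.
Partitions of 17 into exactly 5 parts: 47.
Difference: 1820 − 47 = 1773.

1773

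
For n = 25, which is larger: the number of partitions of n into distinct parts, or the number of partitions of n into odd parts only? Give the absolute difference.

Partitions of 25 into distinct parts: 142.
Partitions of 25 into odd parts only: 142.
|142 − 142| = 0.

0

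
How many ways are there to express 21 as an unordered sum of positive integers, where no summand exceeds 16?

780

Systematic enumeration (by largest part, then next-largest, …) yields 780.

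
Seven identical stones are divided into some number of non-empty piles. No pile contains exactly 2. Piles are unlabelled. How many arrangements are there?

8

Listing the qualifying partitions of 7:
7
6 + 1
5 + 1 + 1
4 + 3
4 + 1 + 1 + 1
3 + 3 + 1
3 + 1 + 1 + 1 + 1
1 + 1 + 1 + 1 + 1 + 1 + 1
That's 8 in total.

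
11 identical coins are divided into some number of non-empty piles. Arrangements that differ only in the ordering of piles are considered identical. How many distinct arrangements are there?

56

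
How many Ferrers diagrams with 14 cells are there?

Systematic enumeration (by largest part, then next-largest, …) yields 135.

135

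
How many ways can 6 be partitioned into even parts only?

3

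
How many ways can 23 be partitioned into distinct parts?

Direct enumeration gives 104 partitions.

104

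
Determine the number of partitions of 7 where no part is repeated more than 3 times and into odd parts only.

Enumerating:
7
5,1,1
3,3,1
Counting gives 3.

3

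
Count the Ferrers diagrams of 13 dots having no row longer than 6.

71

There are 71 such partitions.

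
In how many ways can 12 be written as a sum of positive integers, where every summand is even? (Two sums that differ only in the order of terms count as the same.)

11

Listing the qualifying partitions of 12:
12
10 + 2
8 + 4
8 + 2 + 2
6 + 6
6 + 4 + 2
6 + 2 + 2 + 2
4 + 4 + 4
4 + 4 + 2 + 2
4 + 2 + 2 + 2 + 2
2 + 2 + 2 + 2 + 2 + 2
Counting gives 11.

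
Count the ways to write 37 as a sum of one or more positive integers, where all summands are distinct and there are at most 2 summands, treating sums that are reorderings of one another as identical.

19

Listing the qualifying partitions of 37:
37
36, 1
35, 2
34, 3
33, 4
32, 5
31, 6
30, 7
29, 8
28, 9
27, 10
26, 11
25, 12
24, 13
23, 14
22, 15
21, 16
20, 17
19, 18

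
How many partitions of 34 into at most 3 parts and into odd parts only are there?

9

Listing the qualifying partitions of 34:
33+1
31+3
29+5
27+7
25+9
23+11
21+13
19+15
17+17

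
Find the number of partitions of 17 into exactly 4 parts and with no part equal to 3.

23

They are:
14,1,1,1
13,2,1,1
12,2,2,1
11,4,1,1
11,2,2,2
10,5,1,1
10,4,2,1
9,6,1,1
9,5,2,1
9,4,2,2
8,7,1,1
8,6,2,1
8,5,2,2
8,4,4,1
7,7,2,1
7,6,2,2
7,5,4,1
7,4,4,2
6,6,4,1
6,5,5,1
6,5,4,2
5,5,5,2
5,4,4,4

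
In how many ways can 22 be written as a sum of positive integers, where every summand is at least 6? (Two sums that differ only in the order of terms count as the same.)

11

They are:
22
16+6
15+7
14+8
13+9
12+10
11+11
10+6+6
9+7+6
8+8+6
8+7+7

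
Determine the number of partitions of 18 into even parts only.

30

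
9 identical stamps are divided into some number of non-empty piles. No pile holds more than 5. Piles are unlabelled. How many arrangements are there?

They are:
4+5
1+3+5
2+2+5
1+1+2+5
1+1+1+1+5
1+4+4
2+3+4
1+1+3+4
1+2+2+4
1+1+1+2+4
1+1+1+1+1+4
3+3+3
1+2+3+3
1+1+1+3+3
2+2+2+3
1+1+2+2+3
1+1+1+1+2+3
1+1+1+1+1+1+3
1+2+2+2+2
1+1+1+2+2+2
1+1+1+1+1+2+2
1+1+1+1+1+1+1+2
1+1+1+1+1+1+1+1+1
Counting gives 23.

23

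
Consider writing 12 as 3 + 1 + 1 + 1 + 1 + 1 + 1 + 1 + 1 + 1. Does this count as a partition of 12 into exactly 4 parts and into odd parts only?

The parts sum to 12, and the condition 'there are exactly 4 summands' is violated.

No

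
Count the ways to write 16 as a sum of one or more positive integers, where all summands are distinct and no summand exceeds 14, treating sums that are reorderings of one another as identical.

30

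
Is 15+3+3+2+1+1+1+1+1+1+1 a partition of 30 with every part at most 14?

The parts sum to 30, and the condition 'no summand exceeds 14' is violated.

No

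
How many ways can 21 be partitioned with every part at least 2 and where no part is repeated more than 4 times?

Direct enumeration gives 147 partitions.

147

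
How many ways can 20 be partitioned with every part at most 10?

Enumerating by decreasing first part gives 530 partitions in all.

530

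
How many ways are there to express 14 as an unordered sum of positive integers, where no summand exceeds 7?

Direct enumeration gives 105 partitions.

105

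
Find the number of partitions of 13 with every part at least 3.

Enumerating:
13
10 + 3
9 + 4
8 + 5
7 + 6
7 + 3 + 3
6 + 4 + 3
5 + 5 + 3
5 + 4 + 4
4 + 3 + 3 + 3
Counting gives 10.

10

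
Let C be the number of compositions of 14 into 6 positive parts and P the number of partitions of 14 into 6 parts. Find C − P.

1267

Ordered (compositions into 6 parts): C(13,5) = 1287.
Unordered (partitions into 6 parts): 20.
Difference: 1287 − 20 = 1267.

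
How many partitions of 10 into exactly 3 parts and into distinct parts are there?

They are:
7+2+1
6+3+1
5+4+1
5+3+2
Counting gives 4.

4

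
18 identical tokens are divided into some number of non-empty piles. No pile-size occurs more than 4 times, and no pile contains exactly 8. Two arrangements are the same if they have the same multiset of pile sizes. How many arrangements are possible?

228

There are 228 such partitions.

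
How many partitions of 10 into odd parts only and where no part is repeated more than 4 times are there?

The partitions of 10 that satisfy the conditions:
1,9
3,7
1,1,1,7
5,5
1,1,3,5
1,3,3,3
1,1,1,1,3,3

7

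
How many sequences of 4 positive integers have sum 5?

By stars and bars with positive parts, the count is C(4,3) = 4.

4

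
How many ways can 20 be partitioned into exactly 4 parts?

A partial list (first 12 by largest part):
17+1+1+1
16+2+1+1
15+3+1+1
15+2+2+1
14+4+1+1
14+3+2+1
14+2+2+2
13+5+1+1
13+4+2+1
13+3+3+1
13+3+2+2
12+6+1+1
…and 52 more, for 64 total.

64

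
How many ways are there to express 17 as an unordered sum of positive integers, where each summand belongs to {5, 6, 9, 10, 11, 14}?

2

Enumerating:
6, 11
5, 6, 6
That's 2 in total.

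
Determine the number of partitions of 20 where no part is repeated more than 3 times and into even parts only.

A partial list (first 12 by largest part):
20
18+2
16+4
16+2+2
14+6
14+4+2
14+2+2+2
12+8
12+6+2
12+4+4
12+4+2+2
10+10
…and 17 more, for 29 total.

29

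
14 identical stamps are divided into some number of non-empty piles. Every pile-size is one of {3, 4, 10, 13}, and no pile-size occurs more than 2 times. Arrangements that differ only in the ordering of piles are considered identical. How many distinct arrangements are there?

2

Listing the qualifying partitions of 14:
10+4
4+4+3+3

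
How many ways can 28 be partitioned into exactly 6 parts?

A full systematic count gives 391.

391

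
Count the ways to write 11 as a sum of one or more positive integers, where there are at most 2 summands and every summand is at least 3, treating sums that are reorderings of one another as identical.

The partitions of 11 that satisfy the conditions:
11
8,3
7,4
6,5
Counting gives 4.

4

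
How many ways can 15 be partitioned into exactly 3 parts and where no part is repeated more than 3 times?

19

The partitions of 15 that satisfy the conditions:
1,1,13
1,2,12
1,3,11
2,2,11
1,4,10
2,3,10
1,5,9
2,4,9
3,3,9
1,6,8
2,5,8
3,4,8
1,7,7
2,6,7
3,5,7
4,4,7
3,6,6
4,5,6
5,5,5
Counting gives 19.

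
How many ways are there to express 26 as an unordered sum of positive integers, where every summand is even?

101

Counting exhaustively, 101 partitions satisfy the conditions.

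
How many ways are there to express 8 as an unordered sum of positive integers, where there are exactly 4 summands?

5

Enumerating:
5, 1, 1, 1
4, 2, 1, 1
3, 3, 1, 1
3, 2, 2, 1
2, 2, 2, 2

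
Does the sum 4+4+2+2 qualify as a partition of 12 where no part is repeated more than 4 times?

Yes

The parts sum to 12, and the condition 'no summand is used more than 4 times' holds.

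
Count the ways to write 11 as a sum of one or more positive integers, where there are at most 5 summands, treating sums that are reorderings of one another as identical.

37

A partial list (first 12 by largest part):
11
10, 1
9, 2
9, 1, 1
8, 3
8, 2, 1
8, 1, 1, 1
7, 4
7, 3, 1
7, 2, 2
7, 2, 1, 1
7, 1, 1, 1, 1
…and 25 more, for 37 total.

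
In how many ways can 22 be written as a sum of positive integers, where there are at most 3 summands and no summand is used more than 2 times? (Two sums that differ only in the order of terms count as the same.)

There are too many to list fully; the first 12 (by largest part) are:
22
21+1
20+2
20+1+1
19+3
19+2+1
18+4
18+3+1
18+2+2
17+5
17+4+1
17+3+2
…and 40 more, for 52 total.

52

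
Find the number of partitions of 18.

385

There are 385 such partitions.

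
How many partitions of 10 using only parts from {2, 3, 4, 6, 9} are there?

7

Enumerating:
6+4
6+2+2
4+4+2
4+3+3
4+2+2+2
3+3+2+2
2+2+2+2+2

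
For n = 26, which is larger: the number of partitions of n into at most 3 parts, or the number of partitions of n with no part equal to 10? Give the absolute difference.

2135

Partitions of 26 into at most 3 parts: 70.
Partitions of 26 with no part equal to 10: 2205.
|70 − 2205| = 2135.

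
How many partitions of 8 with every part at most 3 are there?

10

Listing the qualifying partitions of 8:
2,3,3
1,1,3,3
1,2,2,3
1,1,1,2,3
1,1,1,1,1,3
2,2,2,2
1,1,2,2,2
1,1,1,1,2,2
1,1,1,1,1,1,2
1,1,1,1,1,1,1,1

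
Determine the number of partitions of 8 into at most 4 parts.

15

They are:
8
7 + 1
6 + 2
6 + 1 + 1
5 + 3
5 + 2 + 1
5 + 1 + 1 + 1
4 + 4
4 + 3 + 1
4 + 2 + 2
4 + 2 + 1 + 1
3 + 3 + 2
3 + 3 + 1 + 1
3 + 2 + 2 + 1
2 + 2 + 2 + 2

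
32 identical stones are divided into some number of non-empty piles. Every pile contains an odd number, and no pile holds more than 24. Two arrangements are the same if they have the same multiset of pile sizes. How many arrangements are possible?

379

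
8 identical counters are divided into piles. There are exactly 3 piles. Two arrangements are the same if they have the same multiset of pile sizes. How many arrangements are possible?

Enumerating:
6,1,1
5,2,1
4,3,1
4,2,2
3,3,2

5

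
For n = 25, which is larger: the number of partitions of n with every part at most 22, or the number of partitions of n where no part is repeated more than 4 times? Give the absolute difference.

Partitions of 25 with every part at most 22: 1954.
Partitions of 25 where no part is repeated more than 4 times: 1156.
|1954 − 1156| = 798.

798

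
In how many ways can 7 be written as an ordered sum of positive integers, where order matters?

64

The number of compositions of n is 2^(n−1); here 2^6 = 64.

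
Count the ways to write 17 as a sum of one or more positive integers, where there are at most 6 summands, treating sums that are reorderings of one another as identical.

163

Counting exhaustively, 163 partitions satisfy the conditions.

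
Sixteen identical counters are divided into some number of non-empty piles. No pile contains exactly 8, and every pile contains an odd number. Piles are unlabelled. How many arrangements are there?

32

A partial list (first 12 by largest part):
1,15
3,13
1,1,1,13
5,11
1,1,3,11
1,1,1,1,1,11
7,9
1,1,5,9
1,3,3,9
1,1,1,1,3,9
1,1,1,1,1,1,1,9
1,1,7,7
…and 20 more, for 32 total.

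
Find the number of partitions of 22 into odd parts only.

89

Enumerating by decreasing first part gives 89 partitions in all.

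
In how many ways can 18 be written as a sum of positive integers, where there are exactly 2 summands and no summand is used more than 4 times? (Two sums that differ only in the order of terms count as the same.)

The partitions of 18 that satisfy the conditions:
17+1
16+2
15+3
14+4
13+5
12+6
11+7
10+8
9+9
That's 9 in total.

9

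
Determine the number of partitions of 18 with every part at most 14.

378

There are 378 such partitions.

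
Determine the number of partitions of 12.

There are 77 such partitions.

77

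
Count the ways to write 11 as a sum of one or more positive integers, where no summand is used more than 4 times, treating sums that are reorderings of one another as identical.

A partial list (first 12 by largest part):
11
10, 1
9, 2
9, 1, 1
8, 3
8, 2, 1
8, 1, 1, 1
7, 4
7, 3, 1
7, 2, 2
7, 2, 1, 1
7, 1, 1, 1, 1
…and 32 more, for 44 total.

44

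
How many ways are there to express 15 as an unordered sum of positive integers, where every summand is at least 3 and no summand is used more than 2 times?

13

The partitions of 15 that satisfy the conditions:
15
12+3
11+4
10+5
9+6
9+3+3
8+7
8+4+3
7+5+3
7+4+4
6+6+3
6+5+4
5+4+3+3
That's 13 in total.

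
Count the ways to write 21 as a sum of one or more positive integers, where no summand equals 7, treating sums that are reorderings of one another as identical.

657

Systematic enumeration (by largest part, then next-largest, …) yields 657.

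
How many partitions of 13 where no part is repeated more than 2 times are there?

44

There are too many to list fully; the first 12 (by largest part) are:
13
12+1
11+2
11+1+1
10+3
10+2+1
9+4
9+3+1
9+2+2
9+2+1+1
8+5
8+4+1
…and 32 more, for 44 total.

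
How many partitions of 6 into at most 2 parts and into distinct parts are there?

The partitions of 6 that satisfy the conditions:
6
5 + 1
4 + 2
That's 3 in total.

3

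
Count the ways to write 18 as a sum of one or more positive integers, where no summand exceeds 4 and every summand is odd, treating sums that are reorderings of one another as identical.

They are:
3, 3, 3, 3, 3, 3
3, 3, 3, 3, 3, 1, 1, 1
3, 3, 3, 3, 1, 1, 1, 1, 1, 1
3, 3, 3, 1, 1, 1, 1, 1, 1, 1, 1, 1
3, 3, 1, 1, 1, 1, 1, 1, 1, 1, 1, 1, 1, 1
3, 1, 1, 1, 1, 1, 1, 1, 1, 1, 1, 1, 1, 1, 1, 1
1, 1, 1, 1, 1, 1, 1, 1, 1, 1, 1, 1, 1, 1, 1, 1, 1, 1
Counting gives 7.

7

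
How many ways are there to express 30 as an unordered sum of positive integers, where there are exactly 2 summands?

Listing the qualifying partitions of 30:
29, 1
28, 2
27, 3
26, 4
25, 5
24, 6
23, 7
22, 8
21, 9
20, 10
19, 11
18, 12
17, 13
16, 14
15, 15
Counting gives 15.

15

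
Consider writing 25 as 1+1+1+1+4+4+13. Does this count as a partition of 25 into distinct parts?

No

The parts sum to 25, and the condition 'all summands are distinct' is violated.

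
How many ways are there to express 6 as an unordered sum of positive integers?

They are:
6
5+1
4+2
4+1+1
3+3
3+2+1
3+1+1+1
2+2+2
2+2+1+1
2+1+1+1+1
1+1+1+1+1+1

11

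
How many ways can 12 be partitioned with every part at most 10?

75

Enumerating by decreasing first part gives 75 partitions in all.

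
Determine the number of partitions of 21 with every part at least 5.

15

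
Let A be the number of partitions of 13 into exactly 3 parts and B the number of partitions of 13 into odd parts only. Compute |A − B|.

4

Partitions of 13 into exactly 3 parts: 14.
Partitions of 13 into odd parts only: 18.
|14 − 18| = 4.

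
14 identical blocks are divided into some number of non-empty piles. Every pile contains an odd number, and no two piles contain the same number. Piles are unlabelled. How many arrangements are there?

The partitions of 14 that satisfy the conditions:
13 + 1
11 + 3
9 + 5
That's 3 in total.

3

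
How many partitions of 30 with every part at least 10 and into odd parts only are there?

They are:
19,11
17,13
15,15
That's 3 in total.

3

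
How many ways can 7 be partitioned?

Listing the qualifying partitions of 7:
7
6,1
5,2
5,1,1
4,3
4,2,1
4,1,1,1
3,3,1
3,2,2
3,2,1,1
3,1,1,1,1
2,2,2,1
2,2,1,1,1
2,1,1,1,1,1
1,1,1,1,1,1,1

15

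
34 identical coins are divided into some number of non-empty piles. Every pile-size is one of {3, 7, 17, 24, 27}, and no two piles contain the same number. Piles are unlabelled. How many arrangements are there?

2

Listing the qualifying partitions of 34:
27+7
24+7+3
That's 2 in total.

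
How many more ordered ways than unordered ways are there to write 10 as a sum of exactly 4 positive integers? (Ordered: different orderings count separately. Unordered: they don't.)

Ordered (compositions into 4 parts): C(9,3) = 84.
Unordered (partitions into 4 parts): 9.
Difference: 84 − 9 = 75.

75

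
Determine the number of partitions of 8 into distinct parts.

6

They are:
8
7 + 1
6 + 2
5 + 3
5 + 2 + 1
4 + 3 + 1
Counting gives 6.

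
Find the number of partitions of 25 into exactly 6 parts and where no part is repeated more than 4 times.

231

Counting exhaustively, 231 partitions satisfy the conditions.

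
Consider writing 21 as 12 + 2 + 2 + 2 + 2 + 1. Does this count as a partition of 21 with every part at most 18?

Yes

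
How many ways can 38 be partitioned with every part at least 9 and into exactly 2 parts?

11

They are:
29, 9
28, 10
27, 11
26, 12
25, 13
24, 14
23, 15
22, 16
21, 17
20, 18
19, 19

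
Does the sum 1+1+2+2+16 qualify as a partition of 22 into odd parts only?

The parts sum to 22, and the condition 'every summand is odd' is violated.

No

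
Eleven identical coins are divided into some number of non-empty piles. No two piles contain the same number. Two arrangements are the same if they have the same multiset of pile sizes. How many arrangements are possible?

They are:
11
10,1
9,2
8,3
8,2,1
7,4
7,3,1
6,5
6,4,1
6,3,2
5,4,2
5,3,2,1
That's 12 in total.

12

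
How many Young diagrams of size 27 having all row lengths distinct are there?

192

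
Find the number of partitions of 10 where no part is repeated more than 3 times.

A partial list (first 12 by largest part):
10
9,1
8,2
8,1,1
7,3
7,2,1
7,1,1,1
6,4
6,3,1
6,2,2
6,2,1,1
5,5
…and 17 more, for 29 total.

29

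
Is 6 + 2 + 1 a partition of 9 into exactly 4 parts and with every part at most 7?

No

The parts sum to 9, and the condition 'there are exactly 4 summands' is violated.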